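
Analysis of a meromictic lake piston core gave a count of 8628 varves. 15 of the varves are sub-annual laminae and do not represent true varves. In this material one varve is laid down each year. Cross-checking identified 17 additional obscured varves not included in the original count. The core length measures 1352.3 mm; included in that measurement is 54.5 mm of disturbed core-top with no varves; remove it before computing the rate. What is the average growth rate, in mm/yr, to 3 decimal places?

Adjusted count: 8628 − 15 + 17 = 8630 varves.
Net length = 1352.3 − 54.5 = 1297.8 mm.
Extension rate ≈ 1297.8 / 8630 = 0.150 mm/yr.

0.150 mm/yr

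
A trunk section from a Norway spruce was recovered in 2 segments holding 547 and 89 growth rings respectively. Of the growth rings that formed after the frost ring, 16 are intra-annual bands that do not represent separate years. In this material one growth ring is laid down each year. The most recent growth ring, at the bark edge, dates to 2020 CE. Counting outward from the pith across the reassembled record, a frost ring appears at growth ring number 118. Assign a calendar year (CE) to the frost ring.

Total growth rings = 547 + 89 = 636.
Between growth ring 118 and the bark edge there are 636 − 118 = 518 growth rings.
518 − 16 false = 502 true growth rings after the frost ring.
2020 − 502 = 1518 CE.

1518 CE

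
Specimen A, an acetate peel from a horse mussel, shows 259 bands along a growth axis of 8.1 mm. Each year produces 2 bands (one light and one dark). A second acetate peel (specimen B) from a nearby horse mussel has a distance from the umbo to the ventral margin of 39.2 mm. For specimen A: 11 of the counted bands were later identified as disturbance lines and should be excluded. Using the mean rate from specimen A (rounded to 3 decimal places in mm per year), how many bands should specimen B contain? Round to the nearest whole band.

1206 bands

Specimen A: true band count = 259 − 11 = 248.
Specimen A: with 2 bands per year, 248 / 2 = 124 years.
A: 8.1 mm over 124 years gives 8.1 / 124 ≈ 0.065 mm/year.
Specimen B: 39.2 mm / 0.065 mm per year = 603.08 years; at 2 bands per year that is 603.08 × 2 ≈ 1206 bands.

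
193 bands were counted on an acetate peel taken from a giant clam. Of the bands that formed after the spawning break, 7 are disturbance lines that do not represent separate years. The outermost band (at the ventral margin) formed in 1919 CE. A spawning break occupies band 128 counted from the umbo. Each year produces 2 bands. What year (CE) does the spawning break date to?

1890 CE

193 − 128 = 65 bands lie beyond the spawning break toward the ventral margin.
Removing the 7 false bands leaves 65 − 7 = 58 true bands beyond the spawning break.
Dividing by 2 bands per year: 58 / 2 = 29 years.
The band at the ventral margin is 1919 CE, so the spawning break dates to 1919 − 29 = 1890 CE.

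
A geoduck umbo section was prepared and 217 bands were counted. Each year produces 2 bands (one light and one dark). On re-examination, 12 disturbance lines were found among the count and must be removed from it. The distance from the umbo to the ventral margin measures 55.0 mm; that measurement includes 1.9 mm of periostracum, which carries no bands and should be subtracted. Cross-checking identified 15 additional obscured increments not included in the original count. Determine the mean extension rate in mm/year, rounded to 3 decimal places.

Correcting the raw count gives 217 − 12 + 15 = 220 true bands.
220 bands at 2 per year is 220 / 2 = 110 years.
The growth record spans 55.0 − 1.9 = 53.1 mm.
Extension rate ≈ 53.1 / 110 = 0.483 mm/year.

0.483 mm/year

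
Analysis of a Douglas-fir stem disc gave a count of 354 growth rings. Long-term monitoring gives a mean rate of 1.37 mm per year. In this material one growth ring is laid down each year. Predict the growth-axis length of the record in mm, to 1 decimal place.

485.0 mm

354 years of growth are recorded.
354 years at 1.37 mm/year gives 1.37 × 354 = 485.0 mm.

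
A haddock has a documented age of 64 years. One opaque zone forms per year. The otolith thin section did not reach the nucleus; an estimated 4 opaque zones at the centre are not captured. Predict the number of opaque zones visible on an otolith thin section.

60 opaque zones

Expected opaque zones over 64 years: 64.
Less the 4 uncaptured opaque zones: 64 − 4 = 60.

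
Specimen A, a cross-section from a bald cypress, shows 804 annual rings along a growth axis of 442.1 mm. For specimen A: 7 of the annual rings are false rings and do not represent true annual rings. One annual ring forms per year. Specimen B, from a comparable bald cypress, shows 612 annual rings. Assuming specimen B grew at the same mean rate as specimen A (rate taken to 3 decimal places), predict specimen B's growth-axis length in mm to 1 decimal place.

339.7 mm

Specimen A: correcting the raw count gives 804 − 7 = 797 true annual rings.
A: Extension rate ≈ 442.1 / 797 = 0.555 mm/year.
For B, 0.555 mm/year × 612 years = 339.7 mm.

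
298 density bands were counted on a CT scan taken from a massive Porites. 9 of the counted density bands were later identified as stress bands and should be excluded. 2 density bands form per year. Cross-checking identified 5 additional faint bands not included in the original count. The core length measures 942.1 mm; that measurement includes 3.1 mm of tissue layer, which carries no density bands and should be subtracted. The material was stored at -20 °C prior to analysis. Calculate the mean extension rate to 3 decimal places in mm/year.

6.388 mm/year

Adjusted count: 298 − 9 + 5 = 294 density bands.
Dividing by 2 density bands per year: 294 / 2 = 147 years.
Net length = 942.1 − 3.1 = 939.0 mm.
Extension rate ≈ 939.0 / 147 = 6.388 mm/year.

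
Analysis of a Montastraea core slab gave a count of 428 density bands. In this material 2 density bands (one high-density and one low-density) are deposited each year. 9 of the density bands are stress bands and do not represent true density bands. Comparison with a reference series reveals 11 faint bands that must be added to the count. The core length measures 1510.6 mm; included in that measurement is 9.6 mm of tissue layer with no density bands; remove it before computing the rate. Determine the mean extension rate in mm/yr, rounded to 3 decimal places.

6.981 mm/yr

Correcting the raw count gives 428 − 9 + 11 = 430 true density bands.
430 density bands at 2 per year is 430 / 2 = 215 years.
Net length = 1510.6 − 9.6 = 1501.0 mm.
1501.0 mm over 215 years gives 1501.0 / 215 ≈ 6.981 mm/yr.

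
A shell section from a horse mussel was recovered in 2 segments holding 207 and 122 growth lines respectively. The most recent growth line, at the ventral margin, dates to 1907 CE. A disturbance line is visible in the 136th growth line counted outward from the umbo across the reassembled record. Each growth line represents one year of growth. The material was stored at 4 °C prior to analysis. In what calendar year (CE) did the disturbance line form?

1714 CE

Total growth lines = 207 + 122 = 329.
329 − 136 = 193 growth lines lie beyond the disturbance line toward the ventral margin.
The growth line at the ventral margin is 1907 CE, so the disturbance line dates to 1907 − 193 = 1714 CE.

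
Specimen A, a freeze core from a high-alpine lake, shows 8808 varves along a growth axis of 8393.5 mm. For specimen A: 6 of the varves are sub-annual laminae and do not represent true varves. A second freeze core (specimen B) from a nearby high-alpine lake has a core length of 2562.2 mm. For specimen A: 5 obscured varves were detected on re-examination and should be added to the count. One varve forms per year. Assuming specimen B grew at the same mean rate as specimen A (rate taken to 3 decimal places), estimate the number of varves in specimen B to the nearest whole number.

2689 varves

Specimen A: after corrections the count is 8808 − 6 + 5 = 8807 varves.
A: 8393.5 mm over 8807 years gives 8393.5 / 8807 ≈ 0.953 mm/year.
B spans 2562.2 / 0.953 = 2688.56 years ≈ 2689 varves.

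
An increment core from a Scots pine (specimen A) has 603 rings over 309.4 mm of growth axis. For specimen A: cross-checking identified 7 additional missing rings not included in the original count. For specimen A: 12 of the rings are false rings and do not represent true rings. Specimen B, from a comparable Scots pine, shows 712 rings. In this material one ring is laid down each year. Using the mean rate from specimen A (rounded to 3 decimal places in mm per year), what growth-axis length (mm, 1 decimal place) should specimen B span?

368.1 mm

Specimen A: true ring count = 603 − 12 + 7 = 598.
A: Extension rate ≈ 309.4 / 598 = 0.517 mm per year.
B's length ≈ 0.517 × 712 = 368.1 mm.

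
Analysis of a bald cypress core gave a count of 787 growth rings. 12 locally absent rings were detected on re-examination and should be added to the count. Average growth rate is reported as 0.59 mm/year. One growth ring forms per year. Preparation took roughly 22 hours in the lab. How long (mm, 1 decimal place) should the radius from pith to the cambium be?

471.4 mm

True growth ring count = 787 + 12 = 799.
799 years at 0.59 mm/year gives 0.59 × 799 = 471.4 mm.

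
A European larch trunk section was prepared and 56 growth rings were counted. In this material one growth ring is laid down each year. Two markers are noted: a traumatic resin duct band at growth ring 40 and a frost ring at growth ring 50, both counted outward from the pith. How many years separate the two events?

The two markers are separated by 50 − 40 = 10 growth rings.
That is 10 years at one growth ring per year.

10 yr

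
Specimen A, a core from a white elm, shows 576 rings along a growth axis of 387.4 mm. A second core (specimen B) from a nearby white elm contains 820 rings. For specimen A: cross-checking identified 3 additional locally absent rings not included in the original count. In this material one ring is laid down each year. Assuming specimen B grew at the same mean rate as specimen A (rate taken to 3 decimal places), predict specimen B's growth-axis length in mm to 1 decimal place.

Specimen A: correcting the raw count gives 576 + 3 = 579 true rings.
A: Mean rate = 387.4 mm / 579 years ≈ 0.669 mm/yr.
For B, 0.669 mm/year × 820 years = 548.6 mm.

548.6 mm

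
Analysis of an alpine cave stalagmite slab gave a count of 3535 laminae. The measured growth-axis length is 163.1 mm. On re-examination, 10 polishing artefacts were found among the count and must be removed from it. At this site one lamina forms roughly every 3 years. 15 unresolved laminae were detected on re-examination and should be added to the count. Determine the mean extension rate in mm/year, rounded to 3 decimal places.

Correcting the raw count gives 3535 − 10 + 15 = 3540 true laminae.
At 3 years per lamina, 3540 × 3 = 10620 years.
163.1 mm over 10620 years gives 163.1 / 10620 ≈ 0.015 mm/year.

0.015 mm/year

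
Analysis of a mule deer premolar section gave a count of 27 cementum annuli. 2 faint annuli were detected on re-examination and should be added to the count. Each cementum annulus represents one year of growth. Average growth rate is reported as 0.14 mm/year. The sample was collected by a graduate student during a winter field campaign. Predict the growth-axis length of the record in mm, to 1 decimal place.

4.1 mm

After corrections the count is 27 + 2 = 29 cementum annuli.
Length ≈ 0.14 × 29 = 4.1 mm.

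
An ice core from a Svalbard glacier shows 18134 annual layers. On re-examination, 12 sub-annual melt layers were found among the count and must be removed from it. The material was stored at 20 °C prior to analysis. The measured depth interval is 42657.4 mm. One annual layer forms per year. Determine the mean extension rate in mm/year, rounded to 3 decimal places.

Correcting the raw count gives 18134 − 12 = 18122 true annual layers.
42657.4 mm over 18122 years gives 42657.4 / 18122 ≈ 2.354 mm/year.

2.354 mm/year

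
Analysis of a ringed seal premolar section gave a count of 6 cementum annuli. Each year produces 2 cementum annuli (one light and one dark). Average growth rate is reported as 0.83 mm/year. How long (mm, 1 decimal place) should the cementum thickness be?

2.5 mm

Dividing by 2 cementum annuli per year: 6 / 2 = 3 years.
Length ≈ 0.83 × 3 = 2.5 mm.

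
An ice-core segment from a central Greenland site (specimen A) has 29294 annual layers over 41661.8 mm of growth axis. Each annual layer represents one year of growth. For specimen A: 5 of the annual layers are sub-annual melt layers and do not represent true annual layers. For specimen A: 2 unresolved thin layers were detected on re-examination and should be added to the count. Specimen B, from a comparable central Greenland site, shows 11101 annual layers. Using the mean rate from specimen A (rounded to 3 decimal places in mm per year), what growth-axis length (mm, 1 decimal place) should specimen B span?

Specimen A: adjusted count: 29294 − 5 + 2 = 29291 annual layers.
A: Mean rate = 41661.8 mm / 29291 years ≈ 1.422 mm per year.
B's length ≈ 1.422 × 11101 = 15785.6 mm.

15785.6 mm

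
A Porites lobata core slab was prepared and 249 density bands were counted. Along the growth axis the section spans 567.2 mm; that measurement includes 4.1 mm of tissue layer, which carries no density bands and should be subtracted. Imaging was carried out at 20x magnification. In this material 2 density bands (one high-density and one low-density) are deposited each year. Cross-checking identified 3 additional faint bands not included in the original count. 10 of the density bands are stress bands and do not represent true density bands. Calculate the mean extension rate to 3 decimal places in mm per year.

After corrections the count is 249 − 10 + 3 = 242 density bands.
With 2 density bands per year, 242 / 2 = 121 years.
The growth record spans 567.2 − 4.1 = 563.1 mm.
Extension rate ≈ 563.1 / 121 = 4.654 mm per year.

4.654 mm per year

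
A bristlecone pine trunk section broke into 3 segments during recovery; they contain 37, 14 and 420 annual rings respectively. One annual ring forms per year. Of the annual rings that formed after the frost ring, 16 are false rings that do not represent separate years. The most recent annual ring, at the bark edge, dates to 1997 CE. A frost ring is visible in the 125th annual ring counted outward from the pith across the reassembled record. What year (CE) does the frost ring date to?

1667 CE

Total annual rings = 37 + 14 + 420 = 471.
The frost ring sits at annual ring 125 from the pith, so 471 − 125 = 346 annual rings formed after it.
Excluding 16 false annual rings: 346 − 16 = 330.
Counting back 330 years from 1997 CE places the frost ring in 1997 − 330 = 1667 CE.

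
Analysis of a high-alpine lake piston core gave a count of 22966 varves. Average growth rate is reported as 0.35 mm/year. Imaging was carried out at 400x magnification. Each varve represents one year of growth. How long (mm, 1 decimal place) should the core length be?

22966 years of growth are recorded.
Length ≈ 0.35 × 22966 = 8038.1 mm.

8038.1 mm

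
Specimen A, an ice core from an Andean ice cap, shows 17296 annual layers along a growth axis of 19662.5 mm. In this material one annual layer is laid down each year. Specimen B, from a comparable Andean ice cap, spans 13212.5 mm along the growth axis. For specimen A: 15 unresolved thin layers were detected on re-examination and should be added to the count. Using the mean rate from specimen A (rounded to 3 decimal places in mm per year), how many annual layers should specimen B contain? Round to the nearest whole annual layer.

Specimen A: true annual layer count = 17296 + 15 = 17311.
A: Extension rate ≈ 19662.5 / 17311 = 1.136 mm/yr.
For B, 13212.5 / 1.136 = 11630.72 years ≈ 11631 annual layers.

11631 annual layers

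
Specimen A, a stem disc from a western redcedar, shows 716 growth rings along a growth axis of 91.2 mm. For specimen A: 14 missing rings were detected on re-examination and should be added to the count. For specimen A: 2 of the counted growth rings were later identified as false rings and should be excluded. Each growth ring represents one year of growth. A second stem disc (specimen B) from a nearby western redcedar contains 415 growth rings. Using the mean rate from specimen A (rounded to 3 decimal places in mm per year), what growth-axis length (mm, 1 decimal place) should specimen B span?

51.9 mm

Specimen A: correcting the raw count gives 716 − 2 + 14 = 728 true growth rings.
A: 91.2 mm over 728 years gives 91.2 / 728 ≈ 0.125 mm/year.
Length of B = 0.125 × 415 = 51.9 mm.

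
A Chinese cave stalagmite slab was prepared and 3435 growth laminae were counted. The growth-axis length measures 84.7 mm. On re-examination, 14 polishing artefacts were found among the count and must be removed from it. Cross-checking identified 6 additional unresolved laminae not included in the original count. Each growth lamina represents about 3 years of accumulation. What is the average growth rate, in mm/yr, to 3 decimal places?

Correcting the raw count gives 3435 − 14 + 6 = 3427 true growth laminae.
Multiplying by 3 years per growth lamina: 3427 × 3 = 10281 years.
Extension rate ≈ 84.7 / 10281 = 0.008 mm/yr.

0.008 mm/yr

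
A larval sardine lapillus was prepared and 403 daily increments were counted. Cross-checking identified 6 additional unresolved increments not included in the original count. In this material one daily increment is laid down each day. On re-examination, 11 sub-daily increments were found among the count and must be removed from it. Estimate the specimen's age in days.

398 days

True daily increment count = 403 − 11 + 6 = 398.
At one daily increment per day, that is 398 days.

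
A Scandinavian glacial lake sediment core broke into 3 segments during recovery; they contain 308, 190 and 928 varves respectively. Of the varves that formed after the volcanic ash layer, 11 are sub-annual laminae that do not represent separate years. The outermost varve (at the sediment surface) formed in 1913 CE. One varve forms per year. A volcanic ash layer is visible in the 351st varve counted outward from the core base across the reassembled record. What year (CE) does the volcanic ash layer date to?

849 CE

Total varves = 308 + 190 + 928 = 1426.
1426 − 351 = 1075 varves lie beyond the volcanic ash layer toward the sediment surface.
1075 − 11 false = 1064 true varves after the volcanic ash layer.
Counting back 1064 years from 1913 CE places the volcanic ash layer in 1913 − 1064 = 849 CE.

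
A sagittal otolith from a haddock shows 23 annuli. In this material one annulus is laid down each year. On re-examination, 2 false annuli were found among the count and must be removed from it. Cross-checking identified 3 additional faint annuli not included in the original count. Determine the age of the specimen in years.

24 years

Adjusted count: 23 − 2 + 3 = 24 annuli.
One annulus per year makes the duration 24 years.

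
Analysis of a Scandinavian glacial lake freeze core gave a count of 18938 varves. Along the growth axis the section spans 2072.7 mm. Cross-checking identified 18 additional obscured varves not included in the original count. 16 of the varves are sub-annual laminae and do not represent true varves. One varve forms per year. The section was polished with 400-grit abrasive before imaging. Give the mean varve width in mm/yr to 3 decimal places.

0.109 mm/yr

True varve count = 18938 − 16 + 18 = 18940.
2072.7 mm over 18940 years gives 2072.7 / 18940 ≈ 0.109 mm/yr.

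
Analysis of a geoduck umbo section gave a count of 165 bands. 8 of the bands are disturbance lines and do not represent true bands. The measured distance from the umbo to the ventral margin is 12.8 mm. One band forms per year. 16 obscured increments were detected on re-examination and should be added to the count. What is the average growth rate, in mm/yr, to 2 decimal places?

0.07 mm/yr

Correcting the raw count gives 165 − 8 + 16 = 173 true bands.
Mean rate = 12.8 mm / 173 years ≈ 0.07 mm/yr.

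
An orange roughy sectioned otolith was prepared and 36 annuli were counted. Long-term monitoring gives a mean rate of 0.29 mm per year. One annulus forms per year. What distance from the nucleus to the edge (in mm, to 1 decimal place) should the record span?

10.4 mm

36 years of growth are recorded.
Length ≈ 0.29 × 36 = 10.4 mm.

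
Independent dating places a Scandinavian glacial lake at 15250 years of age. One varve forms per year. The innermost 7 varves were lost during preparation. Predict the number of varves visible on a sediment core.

15243 varves

At one varve per year, 15250 years correspond to 15250 varves.
15250 − 7 missed = 15243 varves expected in the prepared section.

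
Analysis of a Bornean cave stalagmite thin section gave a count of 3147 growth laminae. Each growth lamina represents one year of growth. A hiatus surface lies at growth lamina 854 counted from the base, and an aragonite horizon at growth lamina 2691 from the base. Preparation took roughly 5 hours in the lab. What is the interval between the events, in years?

1837 years

Separation: 2691 − 854 = 1837 growth laminae.
That is 1837 years at one growth lamina per year.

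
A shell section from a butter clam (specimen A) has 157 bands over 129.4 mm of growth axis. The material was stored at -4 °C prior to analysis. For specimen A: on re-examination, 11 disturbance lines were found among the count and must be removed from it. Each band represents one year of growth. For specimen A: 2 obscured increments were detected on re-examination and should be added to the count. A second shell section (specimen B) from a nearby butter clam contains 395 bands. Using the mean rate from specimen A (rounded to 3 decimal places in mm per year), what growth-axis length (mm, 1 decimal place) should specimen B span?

345.2 mm

Specimen A: adjusted count: 157 − 11 + 2 = 148 bands.
A: Extension rate ≈ 129.4 / 148 = 0.874 mm/yr.
Length of B = 0.874 × 395 = 345.2 mm.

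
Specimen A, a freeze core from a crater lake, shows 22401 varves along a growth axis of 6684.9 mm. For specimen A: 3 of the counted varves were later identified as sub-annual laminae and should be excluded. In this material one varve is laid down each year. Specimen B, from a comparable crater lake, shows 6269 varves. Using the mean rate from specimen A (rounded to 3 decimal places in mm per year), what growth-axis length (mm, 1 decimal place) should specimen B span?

Specimen A: adjusted count: 22401 − 3 = 22398 varves.
A: 6684.9 mm over 22398 years gives 6684.9 / 22398 ≈ 0.298 mm per year.
B's length ≈ 0.298 × 6269 = 1868.2 mm.

1868.2 mm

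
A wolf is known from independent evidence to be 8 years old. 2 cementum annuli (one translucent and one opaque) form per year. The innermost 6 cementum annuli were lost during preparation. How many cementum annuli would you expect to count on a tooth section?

8 years at 2 cementum annuli per year gives 8 × 2 = 16 cementum annuli.
Subtracting the 6 cementum annuli not captured gives 16 − 6 = 10 cementum annuli in the record.

10 cementum annuli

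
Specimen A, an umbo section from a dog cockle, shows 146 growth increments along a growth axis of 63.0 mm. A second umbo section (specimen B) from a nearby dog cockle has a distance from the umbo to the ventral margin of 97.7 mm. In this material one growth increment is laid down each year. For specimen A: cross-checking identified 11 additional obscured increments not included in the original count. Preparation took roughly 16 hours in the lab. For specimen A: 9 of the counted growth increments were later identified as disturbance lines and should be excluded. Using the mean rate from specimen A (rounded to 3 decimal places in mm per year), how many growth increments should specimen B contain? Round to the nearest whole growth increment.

229 growth increments

Specimen A: true growth increment count = 146 − 9 + 11 = 148.
A: Extension rate ≈ 63.0 / 148 = 0.426 mm per year.
Specimen B: 97.7 mm / 0.426 mm per year = 229.34 years ≈ 229 growth increments.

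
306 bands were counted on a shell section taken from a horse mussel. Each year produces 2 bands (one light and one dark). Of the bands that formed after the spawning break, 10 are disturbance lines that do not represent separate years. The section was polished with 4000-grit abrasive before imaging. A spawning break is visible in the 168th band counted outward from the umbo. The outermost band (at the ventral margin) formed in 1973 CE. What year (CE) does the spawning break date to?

1909 CE

The spawning break sits at band 168 from the umbo, so 306 − 168 = 138 bands formed after it.
Removing the 10 false bands leaves 138 − 10 = 128 true bands beyond the spawning break.
Dividing by 2 bands per year: 128 / 2 = 64 years.
The band at the ventral margin is 1973 CE, so the spawning break dates to 1973 − 64 = 1909 CE.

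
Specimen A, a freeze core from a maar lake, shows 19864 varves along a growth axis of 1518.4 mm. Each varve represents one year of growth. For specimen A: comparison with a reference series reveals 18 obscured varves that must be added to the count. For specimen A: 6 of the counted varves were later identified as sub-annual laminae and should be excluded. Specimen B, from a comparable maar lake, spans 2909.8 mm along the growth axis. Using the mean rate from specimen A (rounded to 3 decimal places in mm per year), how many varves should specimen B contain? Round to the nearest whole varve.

Specimen A: after corrections the count is 19864 − 6 + 18 = 19876 varves.
A: 1518.4 mm over 19876 years gives 1518.4 / 19876 ≈ 0.076 mm/yr.
Specimen B: 2909.8 mm / 0.076 mm per year = 38286.84 years ≈ 38287 varves.

38287 varves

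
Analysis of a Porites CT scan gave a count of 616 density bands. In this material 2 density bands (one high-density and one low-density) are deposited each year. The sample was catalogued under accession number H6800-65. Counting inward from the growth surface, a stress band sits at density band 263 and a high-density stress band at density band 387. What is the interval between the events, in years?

387 − 263 = 124 density bands lie between the two events.
Dividing by 2 density bands per year: 124 / 2 = 62 years.

62 years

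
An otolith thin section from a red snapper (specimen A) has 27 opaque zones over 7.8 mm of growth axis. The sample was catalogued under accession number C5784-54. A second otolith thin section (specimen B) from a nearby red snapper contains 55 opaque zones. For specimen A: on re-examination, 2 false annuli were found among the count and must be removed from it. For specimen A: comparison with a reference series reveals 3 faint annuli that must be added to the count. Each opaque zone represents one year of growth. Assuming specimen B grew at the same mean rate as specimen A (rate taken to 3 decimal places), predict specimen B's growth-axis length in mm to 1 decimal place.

Specimen A: correcting the raw count gives 27 − 2 + 3 = 28 true opaque zones.
A: Mean rate = 7.8 mm / 28 years ≈ 0.279 mm/year.
For B, 0.279 mm/year × 55 years = 15.3 mm.

15.3 mm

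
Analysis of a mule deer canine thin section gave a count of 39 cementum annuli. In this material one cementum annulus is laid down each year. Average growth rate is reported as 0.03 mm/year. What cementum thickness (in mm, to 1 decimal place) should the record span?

1.2 mm

The record spans 39 years at 0.03 mm per year.
Predicted length = 0.03 mm/year × 39 years = 1.2 mm.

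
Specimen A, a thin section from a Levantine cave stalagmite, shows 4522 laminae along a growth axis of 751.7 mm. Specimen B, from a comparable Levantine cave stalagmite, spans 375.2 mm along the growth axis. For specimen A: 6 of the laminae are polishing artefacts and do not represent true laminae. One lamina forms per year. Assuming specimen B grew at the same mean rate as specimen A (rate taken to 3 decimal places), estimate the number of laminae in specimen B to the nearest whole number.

2260 laminae

Specimen A: adjusted count: 4522 − 6 = 4516 laminae.
A: 751.7 mm over 4516 years gives 751.7 / 4516 ≈ 0.166 mm/yr.
For B, 375.2 / 0.166 = 2260.24 years ≈ 2260 laminae.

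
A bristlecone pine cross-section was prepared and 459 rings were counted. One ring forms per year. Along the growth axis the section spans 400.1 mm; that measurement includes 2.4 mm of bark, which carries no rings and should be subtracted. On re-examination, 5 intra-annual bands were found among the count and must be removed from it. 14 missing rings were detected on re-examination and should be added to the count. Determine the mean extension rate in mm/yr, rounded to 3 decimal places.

0.850 mm/yr

Correcting the raw count gives 459 − 5 + 14 = 468 true rings.
The growth record spans 400.1 − 2.4 = 397.7 mm.
Extension rate ≈ 397.7 / 468 = 0.850 mm/yr.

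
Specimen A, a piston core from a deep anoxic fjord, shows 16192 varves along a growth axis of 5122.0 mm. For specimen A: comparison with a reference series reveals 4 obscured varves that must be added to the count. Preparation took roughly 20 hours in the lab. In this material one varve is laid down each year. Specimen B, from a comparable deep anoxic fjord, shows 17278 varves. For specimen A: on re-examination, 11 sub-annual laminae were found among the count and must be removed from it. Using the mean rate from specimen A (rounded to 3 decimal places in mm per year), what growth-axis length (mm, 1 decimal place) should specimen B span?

5459.8 mm

Specimen A: correcting the raw count gives 16192 − 11 + 4 = 16185 true varves.
A: Extension rate ≈ 5122.0 / 16185 = 0.316 mm/yr.
For B, 0.316 mm/year × 17278 years = 5459.8 mm.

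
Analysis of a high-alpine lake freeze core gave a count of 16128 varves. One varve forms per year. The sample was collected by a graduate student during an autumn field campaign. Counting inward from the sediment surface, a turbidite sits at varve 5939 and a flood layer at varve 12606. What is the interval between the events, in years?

6667 years

Separation: 12606 − 5939 = 6667 varves.
One varve per year makes the interval 6667 years.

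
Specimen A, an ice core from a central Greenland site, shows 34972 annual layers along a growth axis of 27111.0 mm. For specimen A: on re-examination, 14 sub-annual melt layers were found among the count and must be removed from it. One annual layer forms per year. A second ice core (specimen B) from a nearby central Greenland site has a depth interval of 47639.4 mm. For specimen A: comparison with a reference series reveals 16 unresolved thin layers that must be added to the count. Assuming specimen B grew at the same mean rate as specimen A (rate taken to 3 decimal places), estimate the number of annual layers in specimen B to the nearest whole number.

61470 annual layers

Specimen A: true annual layer count = 34972 − 14 + 16 = 34974.
A: 27111.0 mm over 34974 years gives 27111.0 / 34974 ≈ 0.775 mm/yr.
Specimen B: 47639.4 mm / 0.775 mm per year = 61470.19 years ≈ 61470 annual layers.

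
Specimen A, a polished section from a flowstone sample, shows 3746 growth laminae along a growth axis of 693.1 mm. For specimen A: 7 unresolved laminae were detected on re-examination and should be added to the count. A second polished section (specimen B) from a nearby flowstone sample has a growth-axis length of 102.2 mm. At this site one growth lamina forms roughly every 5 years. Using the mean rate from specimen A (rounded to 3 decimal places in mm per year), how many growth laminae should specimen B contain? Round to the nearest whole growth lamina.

Specimen A: adjusted count: 3746 + 7 = 3753 growth laminae.
Specimen A: at 5 years per growth lamina, 3753 × 5 = 18765 years.
A: Extension rate ≈ 693.1 / 18765 = 0.037 mm/yr.
B spans 102.2 / 0.037 = 2762.16 years; at 5 years per growth lamina that is 2762.16 / 5 ≈ 552 growth laminae.

552 growth laminae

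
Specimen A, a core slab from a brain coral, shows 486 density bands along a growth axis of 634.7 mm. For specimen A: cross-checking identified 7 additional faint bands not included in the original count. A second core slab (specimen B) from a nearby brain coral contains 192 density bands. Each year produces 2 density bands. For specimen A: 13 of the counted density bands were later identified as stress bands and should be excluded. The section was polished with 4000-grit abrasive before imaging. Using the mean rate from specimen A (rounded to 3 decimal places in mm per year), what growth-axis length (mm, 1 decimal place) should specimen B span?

253.9 mm

Specimen A: adjusted count: 486 − 13 + 7 = 480 density bands.
Specimen A: dividing by 2 density bands per year: 480 / 2 = 240 years.
A: 634.7 mm over 240 years gives 634.7 / 240 ≈ 2.645 mm/yr.
Specimen B: dividing by 2 density bands per year: 192 / 2 = 96 years. For B, 2.645 mm/year × 96 years = 253.9 mm.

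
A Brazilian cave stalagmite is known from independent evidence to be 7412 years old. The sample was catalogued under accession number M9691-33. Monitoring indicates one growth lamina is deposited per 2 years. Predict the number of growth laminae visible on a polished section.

At 2 years per growth lamina, 7412 / 2 = 3706 growth laminae are expected.
So 3706 growth laminae should be present.

3706 growth laminae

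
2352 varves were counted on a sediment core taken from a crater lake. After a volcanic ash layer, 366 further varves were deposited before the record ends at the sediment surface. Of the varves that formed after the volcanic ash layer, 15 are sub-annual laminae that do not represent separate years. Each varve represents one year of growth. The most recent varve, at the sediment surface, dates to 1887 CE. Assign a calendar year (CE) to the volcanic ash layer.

1536 CE

366 varves formed after the volcanic ash layer.
Removing the 15 false varves leaves 366 − 15 = 351 true varves beyond the volcanic ash layer.
Counting back 351 years from 1887 CE places the volcanic ash layer in 1887 − 351 = 1536 CE.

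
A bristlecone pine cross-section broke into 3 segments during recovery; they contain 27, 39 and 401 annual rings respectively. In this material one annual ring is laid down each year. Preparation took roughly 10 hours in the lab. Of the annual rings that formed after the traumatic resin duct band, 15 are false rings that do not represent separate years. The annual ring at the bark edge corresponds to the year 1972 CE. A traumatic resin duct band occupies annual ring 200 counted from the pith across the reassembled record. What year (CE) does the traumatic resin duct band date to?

1720 CE

Total annual rings = 27 + 39 + 401 = 467.
467 − 200 = 267 annual rings lie beyond the traumatic resin duct band toward the bark edge.
267 − 15 false = 252 true annual rings after the traumatic resin duct band.
1972 − 252 = 1720 CE.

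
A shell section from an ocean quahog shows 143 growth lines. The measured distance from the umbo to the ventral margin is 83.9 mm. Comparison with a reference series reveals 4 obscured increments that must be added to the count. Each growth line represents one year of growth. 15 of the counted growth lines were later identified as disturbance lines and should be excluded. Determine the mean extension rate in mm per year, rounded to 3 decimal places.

After corrections the count is 143 − 15 + 4 = 132 growth lines.
Extension rate ≈ 83.9 / 132 = 0.636 mm per year.

0.636 mm per year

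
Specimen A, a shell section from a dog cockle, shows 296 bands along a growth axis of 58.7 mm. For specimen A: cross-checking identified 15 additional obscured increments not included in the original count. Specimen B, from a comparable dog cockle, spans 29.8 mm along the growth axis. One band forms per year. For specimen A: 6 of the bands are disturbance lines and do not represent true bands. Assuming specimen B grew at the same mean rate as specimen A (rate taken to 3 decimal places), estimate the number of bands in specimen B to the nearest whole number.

Specimen A: true band count = 296 − 6 + 15 = 305.
A: 58.7 mm over 305 years gives 58.7 / 305 ≈ 0.192 mm per year.
B spans 29.8 / 0.192 = 155.21 years ≈ 155 bands.

155 bands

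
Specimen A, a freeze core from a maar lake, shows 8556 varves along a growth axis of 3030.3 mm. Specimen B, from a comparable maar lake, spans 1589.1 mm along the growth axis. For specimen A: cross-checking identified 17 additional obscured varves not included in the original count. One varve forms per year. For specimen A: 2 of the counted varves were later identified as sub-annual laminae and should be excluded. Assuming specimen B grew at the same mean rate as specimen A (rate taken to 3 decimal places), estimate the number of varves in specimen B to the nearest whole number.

4489 varves

Specimen A: after corrections the count is 8556 − 2 + 17 = 8571 varves.
A: 3030.3 mm over 8571 years gives 3030.3 / 8571 ≈ 0.354 mm/yr.
Specimen B: 1589.1 mm / 0.354 mm per year = 4488.98 years ≈ 4489 varves.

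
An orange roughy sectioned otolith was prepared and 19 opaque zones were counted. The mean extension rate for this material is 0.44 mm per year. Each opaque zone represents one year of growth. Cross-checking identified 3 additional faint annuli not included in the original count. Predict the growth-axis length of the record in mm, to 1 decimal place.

Adjusted count: 19 + 3 = 22 opaque zones.
Length ≈ 0.44 × 22 = 9.7 mm.

9.7 mm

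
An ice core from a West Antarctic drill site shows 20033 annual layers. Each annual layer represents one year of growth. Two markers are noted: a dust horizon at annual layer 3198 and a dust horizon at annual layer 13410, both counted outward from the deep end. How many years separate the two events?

Separation: 13410 − 3198 = 10212 annual layers.
One annual layer per year makes the interval 10212 years.

10212 years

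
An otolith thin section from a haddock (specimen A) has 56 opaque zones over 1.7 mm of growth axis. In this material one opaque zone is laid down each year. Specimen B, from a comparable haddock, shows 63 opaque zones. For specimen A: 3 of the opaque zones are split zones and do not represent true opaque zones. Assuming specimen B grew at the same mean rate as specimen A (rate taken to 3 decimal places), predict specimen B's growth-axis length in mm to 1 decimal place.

2.0 mm

Specimen A: after corrections the count is 56 − 3 = 53 opaque zones.
A: Extension rate ≈ 1.7 / 53 = 0.032 mm/year.
Length of B = 0.032 × 63 = 2.0 mm.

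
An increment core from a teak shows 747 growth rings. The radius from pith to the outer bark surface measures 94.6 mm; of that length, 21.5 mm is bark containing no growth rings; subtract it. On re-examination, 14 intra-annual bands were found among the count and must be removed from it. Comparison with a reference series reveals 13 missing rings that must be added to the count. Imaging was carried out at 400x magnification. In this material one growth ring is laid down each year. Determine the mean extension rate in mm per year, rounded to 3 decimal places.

0.098 mm per year

True growth ring count = 747 − 14 + 13 = 746.
Net length = 94.6 − 21.5 = 73.1 mm.
73.1 mm over 746 years gives 73.1 / 746 ≈ 0.098 mm per year.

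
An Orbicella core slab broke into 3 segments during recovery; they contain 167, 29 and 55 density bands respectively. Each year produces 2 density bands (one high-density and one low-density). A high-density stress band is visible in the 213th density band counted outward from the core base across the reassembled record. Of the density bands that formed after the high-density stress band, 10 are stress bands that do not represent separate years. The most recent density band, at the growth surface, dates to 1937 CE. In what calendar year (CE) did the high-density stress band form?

Total density bands = 167 + 29 + 55 = 251.
251 − 213 = 38 density bands lie beyond the high-density stress band toward the growth surface.
Removing the 10 false density bands leaves 38 − 10 = 28 true density bands beyond the high-density stress band.
28 density bands at 2 per year is 28 / 2 = 14 years.
Counting back 14 years from 1937 CE places the high-density stress band in 1937 − 14 = 1923 CE.

1923 CE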